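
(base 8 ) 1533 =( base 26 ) 171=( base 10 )859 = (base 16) 35B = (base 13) 511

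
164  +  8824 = 8988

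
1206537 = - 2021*( - 597)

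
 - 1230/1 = - 1230=- 1230.00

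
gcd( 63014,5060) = 2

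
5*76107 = 380535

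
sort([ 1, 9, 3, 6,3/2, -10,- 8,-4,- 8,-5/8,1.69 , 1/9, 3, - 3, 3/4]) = [-10, - 8, - 8,-4, - 3,  -  5/8, 1/9,3/4,1, 3/2,1.69, 3, 3,6, 9 ] 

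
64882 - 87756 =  - 22874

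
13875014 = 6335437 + 7539577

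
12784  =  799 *16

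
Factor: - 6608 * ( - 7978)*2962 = 156152564288 = 2^6*7^1*59^1*1481^1 * 3989^1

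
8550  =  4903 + 3647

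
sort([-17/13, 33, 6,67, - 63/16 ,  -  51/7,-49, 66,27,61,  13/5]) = [-49, - 51/7, - 63/16, -17/13,13/5,6,27,33,61,66,67 ]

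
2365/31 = 76 + 9/31 = 76.29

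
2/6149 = 2/6149 = 0.00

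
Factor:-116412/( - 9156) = 7^(-1 )*89^1 = 89/7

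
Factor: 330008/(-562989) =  - 568/969 = -  2^3*3^( - 1 )* 17^(-1)*19^(-1 )*71^1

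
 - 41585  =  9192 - 50777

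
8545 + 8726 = 17271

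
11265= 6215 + 5050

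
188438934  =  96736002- - 91702932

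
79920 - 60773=19147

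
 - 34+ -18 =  - 52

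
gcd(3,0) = 3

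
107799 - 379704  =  - 271905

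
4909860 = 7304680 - 2394820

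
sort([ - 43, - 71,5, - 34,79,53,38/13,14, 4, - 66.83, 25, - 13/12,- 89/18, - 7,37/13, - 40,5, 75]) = [ - 71, - 66.83, - 43, - 40, - 34, - 7, - 89/18, - 13/12,37/13, 38/13, 4,5, 5, 14, 25,53,  75, 79]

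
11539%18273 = 11539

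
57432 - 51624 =5808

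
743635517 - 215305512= 528330005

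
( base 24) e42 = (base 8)17742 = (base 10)8162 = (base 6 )101442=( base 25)D1C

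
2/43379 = 2/43379= 0.00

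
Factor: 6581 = 6581^1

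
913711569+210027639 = 1123739208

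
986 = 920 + 66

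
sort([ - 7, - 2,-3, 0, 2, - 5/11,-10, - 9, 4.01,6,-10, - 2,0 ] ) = [  -  10,-10, - 9, - 7, - 3, - 2,-2,-5/11,0, 0,2,4.01,6 ] 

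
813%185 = 73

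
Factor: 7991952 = 2^4*3^1*167^1 * 997^1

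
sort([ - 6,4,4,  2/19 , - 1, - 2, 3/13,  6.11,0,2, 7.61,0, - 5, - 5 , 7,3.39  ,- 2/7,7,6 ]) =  [ -6, - 5 , - 5 , - 2, - 1, - 2/7, 0 , 0,  2/19, 3/13  ,  2,  3.39 , 4,4,  6,6.11, 7, 7, 7.61] 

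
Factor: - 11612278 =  - 2^1*5806139^1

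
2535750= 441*5750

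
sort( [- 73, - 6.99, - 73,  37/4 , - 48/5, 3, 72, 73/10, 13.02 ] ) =[ - 73,-73,-48/5, - 6.99,3 , 73/10, 37/4, 13.02, 72 ] 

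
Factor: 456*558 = 2^4*3^3*19^1* 31^1 = 254448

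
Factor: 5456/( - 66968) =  -2^1*31^1*761^( - 1 ) = - 62/761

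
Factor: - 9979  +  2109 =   -  7870 =- 2^1*5^1*787^1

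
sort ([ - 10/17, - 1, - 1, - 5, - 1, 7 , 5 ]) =[ - 5, - 1, - 1,  -  1,  -  10/17,5  ,  7]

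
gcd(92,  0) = 92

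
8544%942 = 66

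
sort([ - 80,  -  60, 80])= [ - 80, - 60, 80] 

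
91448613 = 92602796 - 1154183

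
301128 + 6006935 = 6308063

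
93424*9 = 840816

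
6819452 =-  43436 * ( - 157)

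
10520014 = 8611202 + 1908812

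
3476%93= 35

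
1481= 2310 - 829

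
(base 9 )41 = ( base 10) 37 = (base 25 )1C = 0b100101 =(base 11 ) 34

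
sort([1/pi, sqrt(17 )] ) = [ 1/pi, sqrt( 17 )]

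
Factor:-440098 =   -  2^1*197^1*1117^1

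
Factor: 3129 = 3^1*7^1*149^1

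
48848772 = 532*91821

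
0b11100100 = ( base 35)6I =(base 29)7P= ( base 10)228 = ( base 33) 6u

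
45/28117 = 45/28117=0.00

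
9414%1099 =622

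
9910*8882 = 88020620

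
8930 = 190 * 47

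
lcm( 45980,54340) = 597740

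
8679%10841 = 8679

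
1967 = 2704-737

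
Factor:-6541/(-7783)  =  31^1 * 43^(  -  1 )* 181^(-1 )*211^1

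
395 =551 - 156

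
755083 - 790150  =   - 35067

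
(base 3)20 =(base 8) 6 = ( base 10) 6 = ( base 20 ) 6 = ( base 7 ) 6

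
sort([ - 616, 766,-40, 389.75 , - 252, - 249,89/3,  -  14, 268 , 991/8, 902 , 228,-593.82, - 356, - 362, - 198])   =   [-616, - 593.82, - 362, - 356 , - 252, - 249,-198,-40, - 14,89/3,991/8,228, 268,389.75, 766, 902]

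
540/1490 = 54/149 = 0.36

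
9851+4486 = 14337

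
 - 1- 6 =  - 7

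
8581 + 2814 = 11395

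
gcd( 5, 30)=5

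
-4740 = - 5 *948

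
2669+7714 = 10383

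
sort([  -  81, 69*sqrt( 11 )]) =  [ - 81, 69*sqrt(11 )]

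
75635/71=1065 + 20/71=1065.28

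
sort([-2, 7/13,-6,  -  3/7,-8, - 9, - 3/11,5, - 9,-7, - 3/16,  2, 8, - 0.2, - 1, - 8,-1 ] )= [ - 9, - 9,-8, - 8, - 7 , - 6, - 2  , - 1, - 1 , - 3/7, - 3/11, - 0.2, - 3/16,7/13, 2, 5, 8] 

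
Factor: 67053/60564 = 31/28 = 2^( - 2)*7^( - 1 )*31^1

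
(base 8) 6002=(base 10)3074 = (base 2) 110000000010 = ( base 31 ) 365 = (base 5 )44244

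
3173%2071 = 1102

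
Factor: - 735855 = -3^1*5^1* 49057^1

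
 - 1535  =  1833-3368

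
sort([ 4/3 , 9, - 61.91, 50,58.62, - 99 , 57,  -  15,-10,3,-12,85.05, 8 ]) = [ - 99, - 61.91 ,-15, - 12, - 10, 4/3, 3, 8, 9, 50, 57 , 58.62, 85.05]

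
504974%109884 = 65438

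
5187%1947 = 1293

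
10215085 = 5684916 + 4530169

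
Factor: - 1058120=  - 2^3 * 5^1 * 7^1*3779^1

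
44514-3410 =41104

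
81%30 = 21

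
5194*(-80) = -415520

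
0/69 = 0 =0.00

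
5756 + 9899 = 15655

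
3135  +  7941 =11076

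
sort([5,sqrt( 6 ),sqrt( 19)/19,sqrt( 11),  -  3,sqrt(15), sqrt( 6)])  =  [- 3,sqrt( 19 )/19,sqrt(  6 ) , sqrt( 6), sqrt ( 11),sqrt( 15),5] 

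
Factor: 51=3^1*17^1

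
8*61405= 491240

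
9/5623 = 9/5623 = 0.00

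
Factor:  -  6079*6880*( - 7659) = 320326339680 = 2^5*3^2*5^1*23^1*37^1*43^1*6079^1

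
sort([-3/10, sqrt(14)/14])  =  [ - 3/10 , sqrt( 14) /14 ]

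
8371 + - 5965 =2406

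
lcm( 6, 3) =6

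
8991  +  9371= 18362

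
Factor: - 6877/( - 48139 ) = 1/7=7^( - 1)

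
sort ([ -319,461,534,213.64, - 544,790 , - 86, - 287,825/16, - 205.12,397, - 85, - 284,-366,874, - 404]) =[ - 544, - 404, - 366,-319,-287, - 284, - 205.12, - 86, - 85,825/16, 213.64,  397, 461,534 , 790 , 874 ] 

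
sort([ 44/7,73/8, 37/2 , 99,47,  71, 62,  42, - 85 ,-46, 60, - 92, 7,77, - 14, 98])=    [ - 92,- 85, -46, - 14,  44/7, 7 , 73/8,37/2,42,  47,60,62,71,77 , 98, 99]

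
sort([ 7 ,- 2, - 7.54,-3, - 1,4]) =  [ - 7.54,  -  3, - 2,-1,4,  7 ]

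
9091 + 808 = 9899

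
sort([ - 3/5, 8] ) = [ - 3/5,8]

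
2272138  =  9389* 242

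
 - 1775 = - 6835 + 5060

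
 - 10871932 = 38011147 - 48883079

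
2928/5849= 2928/5849 =0.50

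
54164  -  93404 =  - 39240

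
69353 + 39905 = 109258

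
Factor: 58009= 7^1*8287^1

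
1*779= 779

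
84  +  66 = 150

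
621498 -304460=317038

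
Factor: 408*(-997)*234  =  -95185584 = - 2^4*3^3*13^1*17^1 * 997^1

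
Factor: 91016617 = 397^1*229261^1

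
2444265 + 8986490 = 11430755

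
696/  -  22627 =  - 1 + 21931/22627 = - 0.03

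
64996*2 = 129992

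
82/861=2/21 = 0.10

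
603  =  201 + 402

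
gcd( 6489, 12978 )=6489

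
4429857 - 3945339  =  484518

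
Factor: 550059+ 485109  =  2^5*3^1* 41^1*263^1  =  1035168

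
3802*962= 3657524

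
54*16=864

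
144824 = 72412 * 2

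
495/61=495/61 = 8.11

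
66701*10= 667010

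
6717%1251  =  462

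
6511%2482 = 1547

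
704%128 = 64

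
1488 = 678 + 810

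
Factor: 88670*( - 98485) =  - 8732664950=- 2^1*5^2 * 8867^1*19697^1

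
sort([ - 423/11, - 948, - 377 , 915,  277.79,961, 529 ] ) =[ - 948, - 377,-423/11, 277.79,529,915 , 961 ] 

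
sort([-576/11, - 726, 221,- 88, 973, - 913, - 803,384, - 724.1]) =[- 913, - 803,  -  726, - 724.1, - 88, -576/11, 221, 384, 973 ] 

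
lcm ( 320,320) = 320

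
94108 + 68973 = 163081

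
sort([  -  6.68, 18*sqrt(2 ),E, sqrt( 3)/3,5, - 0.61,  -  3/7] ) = [ -6.68, - 0.61, - 3/7, sqrt( 3) /3,  E, 5,18*sqrt( 2) ] 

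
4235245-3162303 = 1072942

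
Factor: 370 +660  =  2^1*5^1*103^1=1030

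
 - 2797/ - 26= 107  +  15/26 = 107.58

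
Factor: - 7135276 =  - 2^2*29^1*61511^1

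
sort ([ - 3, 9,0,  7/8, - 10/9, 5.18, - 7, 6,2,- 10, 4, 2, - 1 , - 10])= [ - 10,-10, - 7,  -  3, - 10/9, - 1,0,7/8 , 2 , 2 , 4,5.18, 6, 9]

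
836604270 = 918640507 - 82036237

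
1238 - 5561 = -4323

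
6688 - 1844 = 4844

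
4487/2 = 2243 + 1/2 = 2243.50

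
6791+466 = 7257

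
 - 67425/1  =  -67425 = - 67425.00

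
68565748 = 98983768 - 30418020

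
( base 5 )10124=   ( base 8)1230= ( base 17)251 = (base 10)664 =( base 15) 2e4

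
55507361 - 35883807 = 19623554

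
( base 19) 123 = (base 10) 402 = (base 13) 24c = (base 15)1bc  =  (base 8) 622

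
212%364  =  212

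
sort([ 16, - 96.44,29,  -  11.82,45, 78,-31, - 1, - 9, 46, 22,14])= [-96.44,-31, - 11.82,-9, - 1,14,16,22,29, 45, 46, 78] 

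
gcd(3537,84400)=1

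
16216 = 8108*2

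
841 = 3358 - 2517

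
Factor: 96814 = 2^1*48407^1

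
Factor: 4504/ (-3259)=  - 2^3*563^1*3259^(  -  1)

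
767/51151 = 767/51151= 0.01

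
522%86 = 6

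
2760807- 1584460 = 1176347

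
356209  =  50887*7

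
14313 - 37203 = - 22890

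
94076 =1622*58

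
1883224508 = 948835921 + 934388587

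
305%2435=305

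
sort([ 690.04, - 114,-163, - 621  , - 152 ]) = [ - 621 , - 163, - 152, - 114,690.04]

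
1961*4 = 7844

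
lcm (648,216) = 648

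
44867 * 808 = 36252536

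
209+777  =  986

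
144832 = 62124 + 82708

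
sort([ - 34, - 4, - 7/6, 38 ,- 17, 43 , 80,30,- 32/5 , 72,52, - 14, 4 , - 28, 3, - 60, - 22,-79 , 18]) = [-79, - 60,  -  34 ,-28,-22, - 17,-14, - 32/5, - 4 , - 7/6, 3, 4, 18,30, 38,  43,  52, 72, 80]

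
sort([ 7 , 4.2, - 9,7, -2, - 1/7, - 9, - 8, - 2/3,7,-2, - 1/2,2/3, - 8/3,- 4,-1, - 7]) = [ - 9, - 9, - 8, - 7,-4, - 8/3, - 2,-2, - 1, - 2/3,- 1/2, - 1/7,2/3,4.2,7,7,7]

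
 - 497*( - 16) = 7952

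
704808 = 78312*9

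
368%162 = 44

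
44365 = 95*467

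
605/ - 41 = - 605/41=- 14.76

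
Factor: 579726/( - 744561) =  - 64414/82729 = - 2^1*7^1 * 43^1 * 107^1 * 82729^( - 1) 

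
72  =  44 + 28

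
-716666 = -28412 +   -  688254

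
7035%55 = 50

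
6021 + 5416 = 11437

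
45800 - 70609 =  - 24809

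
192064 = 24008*8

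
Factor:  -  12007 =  - 12007^1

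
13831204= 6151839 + 7679365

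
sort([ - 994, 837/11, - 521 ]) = [-994, -521, 837/11]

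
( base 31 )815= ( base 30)8he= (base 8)17054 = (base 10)7724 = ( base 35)6ao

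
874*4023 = 3516102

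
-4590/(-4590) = 1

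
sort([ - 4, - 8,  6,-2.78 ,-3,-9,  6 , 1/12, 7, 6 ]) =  [ - 9,-8,-4,-3,-2.78, 1/12, 6,6, 6, 7 ] 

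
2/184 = 1/92 = 0.01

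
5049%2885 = 2164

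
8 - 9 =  - 1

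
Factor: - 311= - 311^1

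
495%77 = 33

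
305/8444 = 305/8444 = 0.04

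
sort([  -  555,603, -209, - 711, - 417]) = [ - 711, - 555, - 417, - 209,603 ]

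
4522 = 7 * 646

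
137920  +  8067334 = 8205254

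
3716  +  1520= 5236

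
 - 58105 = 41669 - 99774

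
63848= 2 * 31924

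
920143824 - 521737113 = 398406711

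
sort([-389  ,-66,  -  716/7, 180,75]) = [ - 389,  -  716/7,-66,75,180]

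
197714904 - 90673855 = 107041049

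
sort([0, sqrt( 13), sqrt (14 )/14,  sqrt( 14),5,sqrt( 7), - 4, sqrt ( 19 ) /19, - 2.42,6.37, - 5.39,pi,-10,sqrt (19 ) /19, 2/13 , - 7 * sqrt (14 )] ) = [ - 7*sqrt( 14 ), - 10,  -  5.39  , - 4, - 2.42, 0, 2/13, sqrt( 19 ) /19  ,  sqrt(19) /19 , sqrt(14) /14,sqrt( 7 ),pi, sqrt( 13), sqrt( 14), 5, 6.37 ] 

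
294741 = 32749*9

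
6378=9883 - 3505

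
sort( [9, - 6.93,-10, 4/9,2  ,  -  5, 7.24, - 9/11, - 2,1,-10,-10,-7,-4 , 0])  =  [-10, - 10, - 10, - 7,  -  6.93, - 5, - 4, - 2,-9/11,0 , 4/9, 1,  2, 7.24,9 ] 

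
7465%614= 97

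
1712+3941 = 5653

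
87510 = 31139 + 56371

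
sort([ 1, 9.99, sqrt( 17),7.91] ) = [ 1, sqrt( 17 ) , 7.91, 9.99] 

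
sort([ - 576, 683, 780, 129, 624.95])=[ - 576, 129, 624.95, 683, 780]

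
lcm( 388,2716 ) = 2716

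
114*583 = 66462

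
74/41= 74/41 = 1.80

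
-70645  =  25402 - 96047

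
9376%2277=268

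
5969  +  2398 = 8367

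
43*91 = 3913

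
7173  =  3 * 2391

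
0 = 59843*0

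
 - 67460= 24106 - 91566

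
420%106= 102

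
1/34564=1/34564 = 0.00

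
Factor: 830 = 2^1 *5^1*83^1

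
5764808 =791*7288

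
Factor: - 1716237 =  - 3^2*23^1*8291^1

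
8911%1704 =391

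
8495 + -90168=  - 81673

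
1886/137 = 13+105/137 = 13.77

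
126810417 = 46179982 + 80630435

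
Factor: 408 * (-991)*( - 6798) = 2748621744 =2^4 *3^2*11^1  *17^1*103^1*991^1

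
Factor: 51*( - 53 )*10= - 2^1*3^1*5^1*17^1 * 53^1  =  -27030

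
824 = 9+815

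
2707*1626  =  4401582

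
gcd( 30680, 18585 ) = 295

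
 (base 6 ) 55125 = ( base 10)7613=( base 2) 1110110111101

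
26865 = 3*8955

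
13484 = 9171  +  4313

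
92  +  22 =114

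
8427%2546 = 789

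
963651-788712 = 174939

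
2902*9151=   26556202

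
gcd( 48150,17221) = 1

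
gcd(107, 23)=1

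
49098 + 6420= 55518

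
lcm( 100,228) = 5700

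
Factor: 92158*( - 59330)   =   - 2^2* 5^1*11^1 *17^1*59^1 *71^1*349^1  =  - 5467734140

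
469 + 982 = 1451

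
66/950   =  33/475 = 0.07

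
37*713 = 26381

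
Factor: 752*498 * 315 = 117966240 = 2^5*3^3*5^1*7^1 * 47^1*83^1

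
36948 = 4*9237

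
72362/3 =24120 + 2/3= 24120.67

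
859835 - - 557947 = 1417782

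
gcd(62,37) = 1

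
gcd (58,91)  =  1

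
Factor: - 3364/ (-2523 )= 2^2*3^( - 1) = 4/3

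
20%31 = 20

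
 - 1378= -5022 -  - 3644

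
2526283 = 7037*359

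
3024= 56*54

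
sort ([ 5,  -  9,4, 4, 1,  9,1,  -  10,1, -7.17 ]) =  [  -  10, - 9, - 7.17, 1, 1,1, 4, 4,5,9]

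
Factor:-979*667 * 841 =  - 549167113 = - 11^1 * 23^1*29^3*89^1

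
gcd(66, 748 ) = 22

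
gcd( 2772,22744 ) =4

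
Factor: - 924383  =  -924383^1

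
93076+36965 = 130041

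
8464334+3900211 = 12364545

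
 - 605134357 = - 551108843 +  - 54025514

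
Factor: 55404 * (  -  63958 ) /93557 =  - 2^3*3^6 * 19^1 * 113^1*283^1*93557^( - 1)=-  3543529032/93557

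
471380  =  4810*98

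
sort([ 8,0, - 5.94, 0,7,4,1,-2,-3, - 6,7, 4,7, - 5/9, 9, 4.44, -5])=[ - 6, - 5.94,-5, - 3, - 2,-5/9 , 0, 0, 1, 4,4,  4.44 , 7, 7,7,8, 9 ]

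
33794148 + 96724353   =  130518501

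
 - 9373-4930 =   -  14303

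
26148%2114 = 780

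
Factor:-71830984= -2^3*17^1*43^1*71^1*173^1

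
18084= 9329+8755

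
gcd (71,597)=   1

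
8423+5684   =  14107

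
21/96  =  7/32=0.22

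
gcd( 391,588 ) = 1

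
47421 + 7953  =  55374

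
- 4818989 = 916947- 5735936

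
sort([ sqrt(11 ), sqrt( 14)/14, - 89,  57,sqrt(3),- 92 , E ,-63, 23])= [ - 92, - 89,- 63,  sqrt(14 ) /14,sqrt( 3) , E, sqrt(11 ),23,57 ]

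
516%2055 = 516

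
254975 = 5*50995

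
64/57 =64/57 = 1.12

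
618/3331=618/3331 = 0.19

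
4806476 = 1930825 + 2875651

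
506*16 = 8096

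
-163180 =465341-628521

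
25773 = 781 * 33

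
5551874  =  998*5563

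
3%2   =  1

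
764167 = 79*9673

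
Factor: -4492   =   - 2^2 * 1123^1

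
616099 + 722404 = 1338503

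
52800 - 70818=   -  18018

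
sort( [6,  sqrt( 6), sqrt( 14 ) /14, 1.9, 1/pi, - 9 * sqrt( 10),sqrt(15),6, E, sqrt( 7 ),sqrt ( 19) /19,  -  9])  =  [ - 9*sqrt( 10 ),-9,sqrt( 19)/19,sqrt( 14 ) /14, 1/pi, 1.9, sqrt( 6),sqrt( 7), E, sqrt( 15 ), 6, 6]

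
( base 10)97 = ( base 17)5c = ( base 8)141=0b1100001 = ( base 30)37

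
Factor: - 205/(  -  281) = 5^1*41^1 * 281^(-1)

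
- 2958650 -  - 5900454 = 2941804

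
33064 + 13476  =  46540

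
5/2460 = 1/492   =  0.00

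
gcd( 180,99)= 9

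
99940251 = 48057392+51882859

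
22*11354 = 249788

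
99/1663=99/1663 = 0.06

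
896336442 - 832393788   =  63942654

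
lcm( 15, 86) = 1290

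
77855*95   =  7396225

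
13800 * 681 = 9397800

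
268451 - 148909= 119542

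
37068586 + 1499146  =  38567732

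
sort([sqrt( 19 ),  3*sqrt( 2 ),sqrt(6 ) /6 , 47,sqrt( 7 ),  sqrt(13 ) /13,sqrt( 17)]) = [sqrt( 13)/13, sqrt(6) /6,sqrt( 7 ), sqrt( 17 ),3*sqrt(2) , sqrt( 19),47]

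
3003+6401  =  9404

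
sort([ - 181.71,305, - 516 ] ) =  [ - 516, - 181.71 , 305]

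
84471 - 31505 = 52966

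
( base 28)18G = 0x400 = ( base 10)1024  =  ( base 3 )1101221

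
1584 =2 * 792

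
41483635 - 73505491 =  - 32021856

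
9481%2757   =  1210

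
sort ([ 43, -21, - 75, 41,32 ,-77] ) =[-77, - 75,- 21,32, 41, 43]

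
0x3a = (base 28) 22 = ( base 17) 37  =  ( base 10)58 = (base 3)2011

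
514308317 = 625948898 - 111640581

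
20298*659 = 13376382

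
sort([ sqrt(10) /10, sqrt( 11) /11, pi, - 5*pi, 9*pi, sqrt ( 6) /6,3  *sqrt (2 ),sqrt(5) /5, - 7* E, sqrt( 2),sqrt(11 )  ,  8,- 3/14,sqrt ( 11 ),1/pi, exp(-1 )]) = [ - 7*E, - 5*pi , - 3/14, sqrt (11) /11,sqrt( 10 ) /10, 1/pi, exp(-1),sqrt (6) /6, sqrt ( 5)/5,sqrt(2),pi,sqrt( 11),sqrt (11 ),3*sqrt(2) , 8,9*pi]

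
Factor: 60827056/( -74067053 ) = -2^4*19^2*10531^1*74067053^(-1 ) 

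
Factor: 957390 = 2^1*3^1*5^1*7^1*47^1*97^1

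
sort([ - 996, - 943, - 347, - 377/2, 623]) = [ - 996, - 943 , - 347 ,-377/2, 623]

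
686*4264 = 2925104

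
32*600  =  19200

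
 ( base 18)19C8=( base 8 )21414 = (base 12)5238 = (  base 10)8972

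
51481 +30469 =81950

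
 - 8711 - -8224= - 487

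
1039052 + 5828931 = 6867983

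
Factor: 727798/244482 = 3^( - 1) * 7^(  -  1)*103^1*3533^1*5821^( - 1 ) = 363899/122241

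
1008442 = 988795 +19647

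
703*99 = 69597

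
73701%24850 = 24001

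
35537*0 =0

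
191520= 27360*7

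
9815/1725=1963/345 = 5.69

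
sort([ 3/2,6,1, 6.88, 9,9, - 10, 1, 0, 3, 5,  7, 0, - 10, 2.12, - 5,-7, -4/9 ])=[ - 10,- 10, - 7,  -  5, - 4/9, 0,  0, 1, 1,3/2,2.12, 3, 5 , 6,6.88, 7 , 9 , 9]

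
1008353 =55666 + 952687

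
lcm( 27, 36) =108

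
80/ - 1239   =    -  80/1239=- 0.06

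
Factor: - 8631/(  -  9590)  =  2^( - 1)*3^2*5^( - 1) = 9/10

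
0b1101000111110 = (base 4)1220332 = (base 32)6HU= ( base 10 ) 6718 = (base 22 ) DJ8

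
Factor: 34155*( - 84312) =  - 2^3*3^5*5^1*11^1 * 23^1*1171^1 = - 2879676360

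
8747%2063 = 495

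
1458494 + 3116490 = 4574984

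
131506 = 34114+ 97392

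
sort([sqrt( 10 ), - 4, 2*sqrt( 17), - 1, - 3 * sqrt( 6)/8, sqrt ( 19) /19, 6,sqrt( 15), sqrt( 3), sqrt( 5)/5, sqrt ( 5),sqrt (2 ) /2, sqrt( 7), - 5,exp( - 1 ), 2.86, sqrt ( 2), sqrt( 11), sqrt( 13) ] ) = [-5 , - 4,-1, - 3*sqrt( 6)/8,sqrt(19 )/19, exp ( - 1),sqrt(5)/5 , sqrt( 2 )/2,sqrt( 2),  sqrt( 3 ), sqrt( 5 ),sqrt(7)  ,  2.86,sqrt (10),  sqrt(11),sqrt( 13), sqrt( 15), 6,2 * sqrt(17)] 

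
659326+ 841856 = 1501182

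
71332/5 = 14266 + 2/5 =14266.40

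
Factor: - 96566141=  - 7^1*367^1*37589^1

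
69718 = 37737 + 31981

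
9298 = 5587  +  3711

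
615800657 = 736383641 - 120582984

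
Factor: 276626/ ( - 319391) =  - 2^1*7^1*19759^1*319391^( - 1)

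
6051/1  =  6051 = 6051.00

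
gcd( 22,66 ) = 22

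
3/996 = 1/332 = 0.00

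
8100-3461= 4639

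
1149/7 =164 + 1/7 = 164.14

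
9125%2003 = 1113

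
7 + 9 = 16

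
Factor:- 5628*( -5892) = 33160176 = 2^4*3^2*7^1*67^1 * 491^1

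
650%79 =18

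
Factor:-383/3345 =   -  3^ ( - 1 )*5^ ( - 1 )*223^( - 1 )*383^1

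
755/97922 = 755/97922 = 0.01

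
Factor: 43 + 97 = 140  =  2^2*5^1*7^1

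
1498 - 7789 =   -  6291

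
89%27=8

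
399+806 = 1205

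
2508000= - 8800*( - 285) 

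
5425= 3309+2116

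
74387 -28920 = 45467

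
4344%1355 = 279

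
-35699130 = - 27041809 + - 8657321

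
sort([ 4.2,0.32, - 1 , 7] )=[ - 1, 0.32, 4.2,7]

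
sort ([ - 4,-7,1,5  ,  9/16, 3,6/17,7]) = [ - 7, - 4,6/17,9/16, 1, 3, 5, 7]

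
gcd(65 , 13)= 13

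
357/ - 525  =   - 17/25=- 0.68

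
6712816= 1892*3548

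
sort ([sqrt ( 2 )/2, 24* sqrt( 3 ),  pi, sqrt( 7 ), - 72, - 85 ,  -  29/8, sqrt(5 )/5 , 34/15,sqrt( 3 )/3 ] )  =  [ - 85,  -  72, - 29/8,  sqrt( 5 ) /5,sqrt( 3 ) /3, sqrt( 2 ) /2,34/15, sqrt(7 ), pi, 24 * sqrt (3 )] 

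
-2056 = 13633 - 15689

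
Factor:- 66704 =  - 2^4 * 11^1* 379^1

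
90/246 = 15/41= 0.37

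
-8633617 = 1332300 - 9965917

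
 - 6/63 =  - 1 + 19/21 = -  0.10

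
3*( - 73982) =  - 221946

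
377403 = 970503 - 593100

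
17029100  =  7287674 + 9741426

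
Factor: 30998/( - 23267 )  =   - 2^1* 11^1*53^ (-1)*439^( - 1 )*1409^1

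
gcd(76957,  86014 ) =1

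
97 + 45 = 142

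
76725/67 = 76725/67 = 1145.15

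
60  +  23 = 83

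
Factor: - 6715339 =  - 6715339^1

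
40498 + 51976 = 92474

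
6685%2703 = 1279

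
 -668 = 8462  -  9130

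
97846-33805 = 64041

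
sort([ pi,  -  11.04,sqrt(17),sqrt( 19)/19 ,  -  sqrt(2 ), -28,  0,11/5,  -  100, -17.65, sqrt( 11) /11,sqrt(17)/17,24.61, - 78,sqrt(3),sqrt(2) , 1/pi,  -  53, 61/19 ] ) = [-100, - 78, - 53  , - 28, - 17.65, -11.04, - sqrt(2), 0,sqrt(19) /19,  sqrt(17) /17 , sqrt( 11) /11,1/pi,sqrt(2),sqrt( 3),11/5, pi,  61/19,  sqrt( 17),  24.61]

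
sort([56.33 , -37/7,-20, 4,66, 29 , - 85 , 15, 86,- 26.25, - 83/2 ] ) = [-85, - 83/2,-26.25, - 20, - 37/7, 4, 15,  29,56.33,  66, 86 ] 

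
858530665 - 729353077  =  129177588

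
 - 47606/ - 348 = 136 +139/174 = 136.80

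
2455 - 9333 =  - 6878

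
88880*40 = 3555200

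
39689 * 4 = 158756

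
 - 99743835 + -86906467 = -186650302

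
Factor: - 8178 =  - 2^1*3^1*29^1 * 47^1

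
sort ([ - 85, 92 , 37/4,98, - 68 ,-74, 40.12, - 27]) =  [ - 85, - 74, - 68, - 27, 37/4,40.12, 92,98]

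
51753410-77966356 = -26212946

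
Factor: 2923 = 37^1*79^1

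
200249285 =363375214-163125929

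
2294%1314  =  980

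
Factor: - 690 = -2^1*3^1*5^1*23^1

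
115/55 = 2  +  1/11 = 2.09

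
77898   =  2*38949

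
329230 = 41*8030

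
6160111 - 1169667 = 4990444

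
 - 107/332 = -1 + 225/332 = - 0.32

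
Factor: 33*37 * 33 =3^2*11^2*37^1 = 40293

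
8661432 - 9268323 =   -  606891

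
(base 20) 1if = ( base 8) 1407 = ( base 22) 1D5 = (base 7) 2155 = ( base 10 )775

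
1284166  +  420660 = 1704826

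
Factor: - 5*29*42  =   - 2^1*3^1*5^1*7^1*29^1 = - 6090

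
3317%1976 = 1341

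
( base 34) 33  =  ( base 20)55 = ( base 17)63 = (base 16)69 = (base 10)105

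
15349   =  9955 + 5394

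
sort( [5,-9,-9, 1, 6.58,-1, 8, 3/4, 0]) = [  -  9,  -  9 ,-1 , 0, 3/4, 1 , 5,6.58 , 8]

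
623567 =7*89081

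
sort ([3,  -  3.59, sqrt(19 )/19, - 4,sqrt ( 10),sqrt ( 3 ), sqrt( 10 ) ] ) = [ - 4,-3.59, sqrt( 19)/19,sqrt( 3 ), 3, sqrt(10 ), sqrt( 10)] 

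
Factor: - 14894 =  - 2^1* 11^1*677^1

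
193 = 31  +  162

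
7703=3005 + 4698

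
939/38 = 24+27/38 = 24.71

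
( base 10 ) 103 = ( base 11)94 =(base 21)4J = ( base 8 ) 147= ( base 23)4b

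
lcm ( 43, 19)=817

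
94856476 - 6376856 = 88479620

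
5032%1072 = 744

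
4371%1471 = 1429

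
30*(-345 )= - 10350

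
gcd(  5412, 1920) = 12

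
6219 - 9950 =-3731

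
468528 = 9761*48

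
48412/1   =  48412 = 48412.00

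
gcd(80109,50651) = 1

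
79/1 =79=   79.00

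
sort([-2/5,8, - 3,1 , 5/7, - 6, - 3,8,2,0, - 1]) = [ - 6, - 3, - 3, - 1, - 2/5 , 0,5/7,1 , 2, 8,  8]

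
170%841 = 170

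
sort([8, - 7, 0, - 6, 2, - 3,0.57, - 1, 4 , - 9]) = [ - 9,- 7, - 6, - 3, - 1,0, 0.57, 2, 4, 8 ] 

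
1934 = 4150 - 2216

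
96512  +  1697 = 98209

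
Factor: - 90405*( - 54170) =2^1*3^2 * 5^2*7^2*41^1*5417^1  =  4897238850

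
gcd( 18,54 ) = 18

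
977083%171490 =119633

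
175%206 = 175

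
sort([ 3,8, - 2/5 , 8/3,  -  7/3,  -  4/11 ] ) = [- 7/3,-2/5,  -  4/11,8/3, 3, 8]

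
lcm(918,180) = 9180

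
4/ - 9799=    - 1 + 9795/9799 = -  0.00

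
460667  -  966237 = - 505570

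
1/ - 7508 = - 1/7508 =- 0.00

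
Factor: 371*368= 2^4*7^1*23^1*53^1 = 136528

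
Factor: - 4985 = -5^1*997^1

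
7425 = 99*75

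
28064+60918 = 88982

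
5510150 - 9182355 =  - 3672205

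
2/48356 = 1/24178 = 0.00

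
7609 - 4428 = 3181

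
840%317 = 206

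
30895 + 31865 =62760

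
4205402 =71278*59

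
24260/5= 4852=4852.00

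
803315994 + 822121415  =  1625437409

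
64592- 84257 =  - 19665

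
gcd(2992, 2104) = 8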